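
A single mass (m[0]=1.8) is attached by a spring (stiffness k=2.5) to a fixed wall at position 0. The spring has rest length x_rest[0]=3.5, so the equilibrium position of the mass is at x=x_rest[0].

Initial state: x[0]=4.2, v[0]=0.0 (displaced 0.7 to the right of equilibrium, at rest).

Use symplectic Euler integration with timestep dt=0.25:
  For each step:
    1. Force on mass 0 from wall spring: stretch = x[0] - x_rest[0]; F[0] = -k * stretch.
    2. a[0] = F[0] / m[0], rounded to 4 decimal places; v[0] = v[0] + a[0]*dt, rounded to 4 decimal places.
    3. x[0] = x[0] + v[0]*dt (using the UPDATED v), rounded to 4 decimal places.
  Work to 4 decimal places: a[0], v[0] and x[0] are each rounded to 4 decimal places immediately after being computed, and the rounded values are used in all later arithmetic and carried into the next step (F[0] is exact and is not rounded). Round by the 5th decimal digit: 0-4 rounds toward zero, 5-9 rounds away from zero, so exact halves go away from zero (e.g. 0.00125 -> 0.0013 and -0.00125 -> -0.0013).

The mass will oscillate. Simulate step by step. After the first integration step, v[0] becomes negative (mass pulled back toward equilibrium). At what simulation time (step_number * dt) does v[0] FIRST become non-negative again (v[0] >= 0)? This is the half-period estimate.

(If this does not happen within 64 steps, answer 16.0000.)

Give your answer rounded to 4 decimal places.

Answer: 2.7500

Derivation:
Step 0: x=[4.2000] v=[0.0000]
Step 1: x=[4.1392] v=[-0.2431]
Step 2: x=[4.0229] v=[-0.4651]
Step 3: x=[3.8612] v=[-0.6467]
Step 4: x=[3.6682] v=[-0.7721]
Step 5: x=[3.4606] v=[-0.8305]
Step 6: x=[3.2564] v=[-0.8168]
Step 7: x=[3.0734] v=[-0.7322]
Step 8: x=[2.9274] v=[-0.5841]
Step 9: x=[2.8311] v=[-0.3853]
Step 10: x=[2.7928] v=[-0.1531]
Step 11: x=[2.8159] v=[0.0925]
First v>=0 after going negative at step 11, time=2.7500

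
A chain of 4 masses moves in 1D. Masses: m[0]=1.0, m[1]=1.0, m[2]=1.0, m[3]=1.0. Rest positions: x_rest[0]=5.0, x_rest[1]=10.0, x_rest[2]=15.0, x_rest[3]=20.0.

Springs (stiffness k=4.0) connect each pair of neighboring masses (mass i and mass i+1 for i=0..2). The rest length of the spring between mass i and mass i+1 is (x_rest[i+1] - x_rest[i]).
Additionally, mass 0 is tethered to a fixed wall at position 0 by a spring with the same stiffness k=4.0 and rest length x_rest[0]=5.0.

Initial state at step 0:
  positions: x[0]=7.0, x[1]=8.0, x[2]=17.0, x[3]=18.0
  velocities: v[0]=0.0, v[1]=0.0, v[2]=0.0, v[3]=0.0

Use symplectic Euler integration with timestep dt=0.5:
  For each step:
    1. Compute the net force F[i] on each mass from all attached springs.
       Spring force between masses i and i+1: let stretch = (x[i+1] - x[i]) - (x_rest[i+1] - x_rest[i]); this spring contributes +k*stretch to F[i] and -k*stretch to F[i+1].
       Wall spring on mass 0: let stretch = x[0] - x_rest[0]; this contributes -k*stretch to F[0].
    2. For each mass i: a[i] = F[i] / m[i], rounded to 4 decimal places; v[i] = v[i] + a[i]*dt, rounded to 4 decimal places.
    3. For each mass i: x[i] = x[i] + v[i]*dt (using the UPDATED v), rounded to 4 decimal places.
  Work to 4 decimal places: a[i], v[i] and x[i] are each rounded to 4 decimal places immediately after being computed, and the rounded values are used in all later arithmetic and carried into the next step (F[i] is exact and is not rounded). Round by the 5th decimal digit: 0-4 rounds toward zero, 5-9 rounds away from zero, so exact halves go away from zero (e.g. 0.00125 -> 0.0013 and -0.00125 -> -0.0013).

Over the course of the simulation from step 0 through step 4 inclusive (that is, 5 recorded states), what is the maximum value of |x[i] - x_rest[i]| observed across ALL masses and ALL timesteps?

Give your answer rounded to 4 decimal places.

Step 0: x=[7.0000 8.0000 17.0000 18.0000] v=[0.0000 0.0000 0.0000 0.0000]
Step 1: x=[1.0000 16.0000 9.0000 22.0000] v=[-12.0000 16.0000 -16.0000 8.0000]
Step 2: x=[9.0000 2.0000 21.0000 18.0000] v=[16.0000 -28.0000 24.0000 -8.0000]
Step 3: x=[1.0000 14.0000 11.0000 22.0000] v=[-16.0000 24.0000 -20.0000 8.0000]
Step 4: x=[5.0000 10.0000 15.0000 20.0000] v=[8.0000 -8.0000 8.0000 -4.0000]
Max displacement = 8.0000

Answer: 8.0000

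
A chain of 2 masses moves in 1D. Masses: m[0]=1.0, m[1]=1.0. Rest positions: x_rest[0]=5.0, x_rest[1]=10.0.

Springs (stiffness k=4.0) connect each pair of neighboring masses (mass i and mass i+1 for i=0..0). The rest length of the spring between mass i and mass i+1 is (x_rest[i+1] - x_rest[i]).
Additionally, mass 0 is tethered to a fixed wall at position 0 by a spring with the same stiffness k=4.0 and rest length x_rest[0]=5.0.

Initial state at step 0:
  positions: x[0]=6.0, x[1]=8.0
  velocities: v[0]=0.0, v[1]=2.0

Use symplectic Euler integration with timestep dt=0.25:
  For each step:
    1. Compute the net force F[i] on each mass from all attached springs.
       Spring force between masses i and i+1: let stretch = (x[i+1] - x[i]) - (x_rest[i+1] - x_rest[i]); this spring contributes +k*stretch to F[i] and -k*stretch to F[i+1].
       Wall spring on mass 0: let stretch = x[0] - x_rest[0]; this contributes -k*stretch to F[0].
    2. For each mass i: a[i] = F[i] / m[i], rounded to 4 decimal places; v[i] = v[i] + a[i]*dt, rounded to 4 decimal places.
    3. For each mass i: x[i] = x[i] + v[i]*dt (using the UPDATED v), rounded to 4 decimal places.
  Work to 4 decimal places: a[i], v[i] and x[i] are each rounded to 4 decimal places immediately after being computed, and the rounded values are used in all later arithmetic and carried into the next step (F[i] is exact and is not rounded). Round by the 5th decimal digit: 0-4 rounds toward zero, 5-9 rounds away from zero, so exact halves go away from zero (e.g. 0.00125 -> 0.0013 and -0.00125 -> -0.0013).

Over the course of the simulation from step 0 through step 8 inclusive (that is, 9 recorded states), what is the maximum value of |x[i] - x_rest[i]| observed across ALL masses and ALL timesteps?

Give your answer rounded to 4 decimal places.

Step 0: x=[6.0000 8.0000] v=[0.0000 2.0000]
Step 1: x=[5.0000 9.2500] v=[-4.0000 5.0000]
Step 2: x=[3.8125 10.6875] v=[-4.7500 5.7500]
Step 3: x=[3.3906 11.6563] v=[-1.6875 3.8750]
Step 4: x=[4.1875 11.8086] v=[3.1876 0.6093]
Step 5: x=[5.8428 11.3057] v=[6.6212 -2.0118]
Step 6: x=[7.4031 10.6870] v=[6.2413 -2.4747]
Step 7: x=[7.9336 10.4974] v=[2.1221 -0.7586]
Step 8: x=[7.1217 10.9168] v=[-3.2477 1.6776]
Max displacement = 2.9336

Answer: 2.9336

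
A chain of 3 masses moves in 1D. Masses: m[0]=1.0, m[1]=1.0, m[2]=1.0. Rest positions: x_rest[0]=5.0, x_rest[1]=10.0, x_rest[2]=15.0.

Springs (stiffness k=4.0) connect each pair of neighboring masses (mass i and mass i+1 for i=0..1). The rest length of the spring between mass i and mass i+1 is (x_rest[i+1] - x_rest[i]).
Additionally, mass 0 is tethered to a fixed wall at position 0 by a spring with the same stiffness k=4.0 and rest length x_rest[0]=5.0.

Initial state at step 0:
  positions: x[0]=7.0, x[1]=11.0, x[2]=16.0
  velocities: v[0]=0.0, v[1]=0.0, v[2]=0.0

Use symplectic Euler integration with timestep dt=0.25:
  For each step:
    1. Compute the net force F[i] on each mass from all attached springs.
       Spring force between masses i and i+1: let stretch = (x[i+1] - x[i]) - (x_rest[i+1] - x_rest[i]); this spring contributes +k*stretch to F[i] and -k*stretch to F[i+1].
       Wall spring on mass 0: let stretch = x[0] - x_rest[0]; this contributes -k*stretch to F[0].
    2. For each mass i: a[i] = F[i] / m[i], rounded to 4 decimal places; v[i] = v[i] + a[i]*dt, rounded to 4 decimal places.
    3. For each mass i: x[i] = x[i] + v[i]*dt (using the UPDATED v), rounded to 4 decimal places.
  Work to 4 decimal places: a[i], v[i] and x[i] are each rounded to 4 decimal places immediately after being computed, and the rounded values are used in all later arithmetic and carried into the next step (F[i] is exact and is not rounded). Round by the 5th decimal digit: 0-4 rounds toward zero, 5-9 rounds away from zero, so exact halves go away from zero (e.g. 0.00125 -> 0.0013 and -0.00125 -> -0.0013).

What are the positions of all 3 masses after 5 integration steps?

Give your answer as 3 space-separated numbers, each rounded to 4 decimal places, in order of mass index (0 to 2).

Answer: 4.5498 9.7403 16.3233

Derivation:
Step 0: x=[7.0000 11.0000 16.0000] v=[0.0000 0.0000 0.0000]
Step 1: x=[6.2500 11.2500 16.0000] v=[-3.0000 1.0000 0.0000]
Step 2: x=[5.1875 11.4375 16.0625] v=[-4.2500 0.7500 0.2500]
Step 3: x=[4.3906 11.2188 16.2188] v=[-3.1875 -0.8750 0.6250]
Step 4: x=[4.2031 10.5430 16.3751] v=[-0.7499 -2.7032 0.6250]
Step 5: x=[4.5498 9.7403 16.3233] v=[1.3869 -3.2110 -0.2071]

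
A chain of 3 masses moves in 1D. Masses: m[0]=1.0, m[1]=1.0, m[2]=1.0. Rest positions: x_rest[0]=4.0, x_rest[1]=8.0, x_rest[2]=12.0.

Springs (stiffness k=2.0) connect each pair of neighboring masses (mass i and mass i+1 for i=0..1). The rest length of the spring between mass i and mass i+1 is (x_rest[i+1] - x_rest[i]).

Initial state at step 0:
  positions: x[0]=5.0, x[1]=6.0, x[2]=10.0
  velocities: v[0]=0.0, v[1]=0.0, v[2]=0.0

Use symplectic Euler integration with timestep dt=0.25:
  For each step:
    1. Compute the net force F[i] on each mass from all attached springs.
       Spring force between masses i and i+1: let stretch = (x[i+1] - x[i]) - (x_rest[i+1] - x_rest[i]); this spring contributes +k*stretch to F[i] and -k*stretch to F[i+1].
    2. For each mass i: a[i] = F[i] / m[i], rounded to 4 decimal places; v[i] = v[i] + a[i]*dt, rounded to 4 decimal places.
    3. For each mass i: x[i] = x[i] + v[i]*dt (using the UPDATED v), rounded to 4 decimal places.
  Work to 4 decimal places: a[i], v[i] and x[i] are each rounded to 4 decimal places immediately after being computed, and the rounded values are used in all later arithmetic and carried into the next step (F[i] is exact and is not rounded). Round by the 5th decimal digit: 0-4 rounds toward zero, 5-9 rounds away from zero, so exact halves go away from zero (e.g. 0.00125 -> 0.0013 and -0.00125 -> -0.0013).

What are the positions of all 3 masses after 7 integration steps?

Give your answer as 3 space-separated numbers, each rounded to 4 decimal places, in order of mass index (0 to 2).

Answer: 1.6221 7.0470 12.3315

Derivation:
Step 0: x=[5.0000 6.0000 10.0000] v=[0.0000 0.0000 0.0000]
Step 1: x=[4.6250 6.3750 10.0000] v=[-1.5000 1.5000 0.0000]
Step 2: x=[3.9688 6.9844 10.0469] v=[-2.6250 2.4375 0.1875]
Step 3: x=[3.1895 7.5997 10.2110] v=[-3.1172 2.4610 0.6563]
Step 4: x=[2.4615 7.9901 10.5487] v=[-2.9121 1.5616 1.3507]
Step 5: x=[1.9246 8.0093 11.0666] v=[-2.1478 0.0766 2.0714]
Step 6: x=[1.6482 7.6500 11.7023] v=[-1.1055 -1.4371 2.5428]
Step 7: x=[1.6221 7.0470 12.3315] v=[-0.1046 -2.4119 2.5167]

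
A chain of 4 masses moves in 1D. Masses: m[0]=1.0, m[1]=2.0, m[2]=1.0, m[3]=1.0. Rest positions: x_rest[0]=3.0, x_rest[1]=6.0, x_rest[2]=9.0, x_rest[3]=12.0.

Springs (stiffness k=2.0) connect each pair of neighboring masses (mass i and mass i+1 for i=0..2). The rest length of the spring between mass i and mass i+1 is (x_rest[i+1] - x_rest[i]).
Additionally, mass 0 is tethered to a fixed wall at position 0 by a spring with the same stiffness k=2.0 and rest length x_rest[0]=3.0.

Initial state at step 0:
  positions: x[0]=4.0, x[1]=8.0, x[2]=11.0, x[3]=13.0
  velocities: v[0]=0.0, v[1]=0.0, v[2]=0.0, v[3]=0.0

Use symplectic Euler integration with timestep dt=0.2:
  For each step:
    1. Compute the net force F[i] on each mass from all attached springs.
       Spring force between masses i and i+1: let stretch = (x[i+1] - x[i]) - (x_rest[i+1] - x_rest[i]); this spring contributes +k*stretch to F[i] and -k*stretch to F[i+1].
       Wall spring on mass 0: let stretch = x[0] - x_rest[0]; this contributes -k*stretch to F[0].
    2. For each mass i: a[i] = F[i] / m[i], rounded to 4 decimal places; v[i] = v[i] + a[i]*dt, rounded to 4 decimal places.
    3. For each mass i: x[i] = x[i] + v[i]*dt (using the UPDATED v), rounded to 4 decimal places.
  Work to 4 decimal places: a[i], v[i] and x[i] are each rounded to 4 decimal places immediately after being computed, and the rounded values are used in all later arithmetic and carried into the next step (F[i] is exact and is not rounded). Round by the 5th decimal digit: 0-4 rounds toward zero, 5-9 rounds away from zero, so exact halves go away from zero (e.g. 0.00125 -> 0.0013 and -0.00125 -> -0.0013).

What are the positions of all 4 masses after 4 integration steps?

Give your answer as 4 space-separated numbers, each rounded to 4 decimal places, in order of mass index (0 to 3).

Step 0: x=[4.0000 8.0000 11.0000 13.0000] v=[0.0000 0.0000 0.0000 0.0000]
Step 1: x=[4.0000 7.9600 10.9200 13.0800] v=[0.0000 -0.2000 -0.4000 0.4000]
Step 2: x=[3.9968 7.8800 10.7760 13.2272] v=[-0.0160 -0.4000 -0.7200 0.7360]
Step 3: x=[3.9845 7.7605 10.5964 13.4183] v=[-0.0614 -0.5974 -0.8979 0.9555]
Step 4: x=[3.9555 7.6034 10.4157 13.6236] v=[-0.1448 -0.7854 -0.9035 1.0267]

Answer: 3.9555 7.6034 10.4157 13.6236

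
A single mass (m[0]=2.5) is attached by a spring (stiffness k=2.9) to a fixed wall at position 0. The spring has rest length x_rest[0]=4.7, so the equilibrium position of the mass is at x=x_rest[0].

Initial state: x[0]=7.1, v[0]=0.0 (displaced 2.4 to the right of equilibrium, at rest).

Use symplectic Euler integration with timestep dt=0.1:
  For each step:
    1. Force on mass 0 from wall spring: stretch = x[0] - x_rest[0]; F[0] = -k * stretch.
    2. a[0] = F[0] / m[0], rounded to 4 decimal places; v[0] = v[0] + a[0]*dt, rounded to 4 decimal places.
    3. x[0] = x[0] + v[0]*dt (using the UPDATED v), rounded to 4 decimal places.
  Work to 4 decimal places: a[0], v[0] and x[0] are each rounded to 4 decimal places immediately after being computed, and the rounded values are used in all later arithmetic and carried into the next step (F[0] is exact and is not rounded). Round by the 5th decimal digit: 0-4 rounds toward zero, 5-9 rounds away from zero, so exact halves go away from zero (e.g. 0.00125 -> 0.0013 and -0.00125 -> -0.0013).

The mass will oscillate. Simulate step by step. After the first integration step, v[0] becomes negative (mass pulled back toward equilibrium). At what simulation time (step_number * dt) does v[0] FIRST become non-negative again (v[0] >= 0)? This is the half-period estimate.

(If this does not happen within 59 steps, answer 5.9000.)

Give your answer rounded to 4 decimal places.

Answer: 3.0000

Derivation:
Step 0: x=[7.1000] v=[0.0000]
Step 1: x=[7.0722] v=[-0.2784]
Step 2: x=[7.0168] v=[-0.5536]
Step 3: x=[6.9346] v=[-0.8224]
Step 4: x=[6.8264] v=[-1.0816]
Step 5: x=[6.6936] v=[-1.3283]
Step 6: x=[6.5376] v=[-1.5596]
Step 7: x=[6.3603] v=[-1.7728]
Step 8: x=[6.1638] v=[-1.9654]
Step 9: x=[5.9503] v=[-2.1352]
Step 10: x=[5.7223] v=[-2.2802]
Step 11: x=[5.4824] v=[-2.3988]
Step 12: x=[5.2334] v=[-2.4896]
Step 13: x=[4.9783] v=[-2.5515]
Step 14: x=[4.7199] v=[-2.5838]
Step 15: x=[4.4613] v=[-2.5861]
Step 16: x=[4.2055] v=[-2.5584]
Step 17: x=[3.9554] v=[-2.5010]
Step 18: x=[3.7139] v=[-2.4146]
Step 19: x=[3.4839] v=[-2.3002]
Step 20: x=[3.2680] v=[-2.1591]
Step 21: x=[3.0687] v=[-1.9930]
Step 22: x=[2.8883] v=[-1.8038]
Step 23: x=[2.7289] v=[-1.5936]
Step 24: x=[2.5924] v=[-1.3650]
Step 25: x=[2.4804] v=[-1.1205]
Step 26: x=[2.3941] v=[-0.8630]
Step 27: x=[2.3346] v=[-0.5955]
Step 28: x=[2.3025] v=[-0.3211]
Step 29: x=[2.2982] v=[-0.0430]
Step 30: x=[2.3218] v=[0.2356]
First v>=0 after going negative at step 30, time=3.0000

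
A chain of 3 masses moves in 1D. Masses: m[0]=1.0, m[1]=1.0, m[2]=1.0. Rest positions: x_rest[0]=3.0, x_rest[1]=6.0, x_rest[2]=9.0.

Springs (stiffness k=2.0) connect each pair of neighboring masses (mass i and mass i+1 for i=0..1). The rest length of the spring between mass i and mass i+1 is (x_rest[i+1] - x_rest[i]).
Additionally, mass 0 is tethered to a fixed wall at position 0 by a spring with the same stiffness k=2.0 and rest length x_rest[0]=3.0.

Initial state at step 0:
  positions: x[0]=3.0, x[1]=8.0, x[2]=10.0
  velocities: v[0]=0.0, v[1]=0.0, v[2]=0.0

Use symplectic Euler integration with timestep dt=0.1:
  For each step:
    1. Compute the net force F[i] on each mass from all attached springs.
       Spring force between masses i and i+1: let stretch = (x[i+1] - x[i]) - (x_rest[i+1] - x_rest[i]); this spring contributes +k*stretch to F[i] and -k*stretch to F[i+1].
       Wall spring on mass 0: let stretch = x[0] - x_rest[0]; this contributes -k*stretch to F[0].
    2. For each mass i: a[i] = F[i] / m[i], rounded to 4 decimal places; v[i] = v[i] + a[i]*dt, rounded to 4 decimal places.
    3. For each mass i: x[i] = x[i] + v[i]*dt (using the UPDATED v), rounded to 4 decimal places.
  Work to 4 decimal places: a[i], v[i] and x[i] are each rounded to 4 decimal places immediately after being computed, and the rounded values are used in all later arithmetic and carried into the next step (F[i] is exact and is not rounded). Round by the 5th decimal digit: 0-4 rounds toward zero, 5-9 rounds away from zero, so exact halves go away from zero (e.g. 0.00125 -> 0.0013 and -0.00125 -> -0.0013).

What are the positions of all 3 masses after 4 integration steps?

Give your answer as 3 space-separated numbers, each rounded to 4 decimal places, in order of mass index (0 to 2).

Answer: 3.3593 7.4524 10.1767

Derivation:
Step 0: x=[3.0000 8.0000 10.0000] v=[0.0000 0.0000 0.0000]
Step 1: x=[3.0400 7.9400 10.0200] v=[0.4000 -0.6000 0.2000]
Step 2: x=[3.1172 7.8236 10.0584] v=[0.7720 -1.1640 0.3840]
Step 3: x=[3.2262 7.6578 10.1121] v=[1.0898 -1.6583 0.5370]
Step 4: x=[3.3593 7.4524 10.1767] v=[1.3309 -2.0538 0.6461]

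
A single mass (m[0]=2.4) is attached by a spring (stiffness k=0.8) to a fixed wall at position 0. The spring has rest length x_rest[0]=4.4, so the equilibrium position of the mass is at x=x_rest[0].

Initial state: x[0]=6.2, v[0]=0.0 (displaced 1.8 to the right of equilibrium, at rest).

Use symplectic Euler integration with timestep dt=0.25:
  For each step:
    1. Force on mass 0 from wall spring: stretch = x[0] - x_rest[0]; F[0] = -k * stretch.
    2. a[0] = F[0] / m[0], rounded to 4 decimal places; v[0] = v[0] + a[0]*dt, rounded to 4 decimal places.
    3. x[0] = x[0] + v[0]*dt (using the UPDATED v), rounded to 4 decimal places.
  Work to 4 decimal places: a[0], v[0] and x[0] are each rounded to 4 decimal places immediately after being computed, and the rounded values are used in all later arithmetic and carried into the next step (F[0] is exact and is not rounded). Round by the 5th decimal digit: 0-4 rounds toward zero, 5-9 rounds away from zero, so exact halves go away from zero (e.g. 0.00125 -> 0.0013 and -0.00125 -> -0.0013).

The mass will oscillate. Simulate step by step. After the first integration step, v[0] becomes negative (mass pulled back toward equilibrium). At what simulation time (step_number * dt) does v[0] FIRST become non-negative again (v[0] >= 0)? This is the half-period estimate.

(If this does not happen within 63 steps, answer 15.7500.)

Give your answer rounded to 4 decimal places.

Answer: 5.5000

Derivation:
Step 0: x=[6.2000] v=[0.0000]
Step 1: x=[6.1625] v=[-0.1500]
Step 2: x=[6.0883] v=[-0.2969]
Step 3: x=[5.9789] v=[-0.4376]
Step 4: x=[5.8366] v=[-0.5692]
Step 5: x=[5.6644] v=[-0.6889]
Step 6: x=[5.4658] v=[-0.7943]
Step 7: x=[5.2450] v=[-0.8831]
Step 8: x=[5.0066] v=[-0.9535]
Step 9: x=[4.7556] v=[-1.0041]
Step 10: x=[4.4972] v=[-1.0337]
Step 11: x=[4.2368] v=[-1.0418]
Step 12: x=[3.9798] v=[-1.0282]
Step 13: x=[3.7315] v=[-0.9932]
Step 14: x=[3.4971] v=[-0.9375]
Step 15: x=[3.2815] v=[-0.8623]
Step 16: x=[3.0892] v=[-0.7691]
Step 17: x=[2.9242] v=[-0.6599]
Step 18: x=[2.7900] v=[-0.5369]
Step 19: x=[2.6893] v=[-0.4027]
Step 20: x=[2.6243] v=[-0.2602]
Step 21: x=[2.5963] v=[-0.1122]
Step 22: x=[2.6058] v=[0.0381]
First v>=0 after going negative at step 22, time=5.5000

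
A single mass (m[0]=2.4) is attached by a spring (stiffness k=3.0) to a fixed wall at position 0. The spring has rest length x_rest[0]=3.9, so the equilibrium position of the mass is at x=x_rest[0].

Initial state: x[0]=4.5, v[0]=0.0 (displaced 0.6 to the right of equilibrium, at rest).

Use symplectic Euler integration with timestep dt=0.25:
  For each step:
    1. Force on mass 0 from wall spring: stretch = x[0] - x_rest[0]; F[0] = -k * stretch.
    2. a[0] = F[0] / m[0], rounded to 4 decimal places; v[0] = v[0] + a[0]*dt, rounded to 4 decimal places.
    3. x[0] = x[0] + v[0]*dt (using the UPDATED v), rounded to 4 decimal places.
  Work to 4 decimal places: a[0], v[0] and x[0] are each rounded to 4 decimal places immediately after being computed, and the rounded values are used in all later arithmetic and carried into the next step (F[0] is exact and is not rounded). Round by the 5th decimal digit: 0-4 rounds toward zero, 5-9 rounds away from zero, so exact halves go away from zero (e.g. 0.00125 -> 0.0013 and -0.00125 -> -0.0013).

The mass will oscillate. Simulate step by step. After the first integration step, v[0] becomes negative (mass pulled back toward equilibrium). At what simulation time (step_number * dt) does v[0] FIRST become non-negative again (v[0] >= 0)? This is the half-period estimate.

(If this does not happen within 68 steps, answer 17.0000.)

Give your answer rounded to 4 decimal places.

Step 0: x=[4.5000] v=[0.0000]
Step 1: x=[4.4531] v=[-0.1875]
Step 2: x=[4.3630] v=[-0.3604]
Step 3: x=[4.2367] v=[-0.5051]
Step 4: x=[4.0841] v=[-0.6103]
Step 5: x=[3.9172] v=[-0.6678]
Step 6: x=[3.7489] v=[-0.6732]
Step 7: x=[3.5924] v=[-0.6260]
Step 8: x=[3.4599] v=[-0.5299]
Step 9: x=[3.3618] v=[-0.3924]
Step 10: x=[3.3058] v=[-0.2242]
Step 11: x=[3.2962] v=[-0.0385]
Step 12: x=[3.3338] v=[0.1502]
First v>=0 after going negative at step 12, time=3.0000

Answer: 3.0000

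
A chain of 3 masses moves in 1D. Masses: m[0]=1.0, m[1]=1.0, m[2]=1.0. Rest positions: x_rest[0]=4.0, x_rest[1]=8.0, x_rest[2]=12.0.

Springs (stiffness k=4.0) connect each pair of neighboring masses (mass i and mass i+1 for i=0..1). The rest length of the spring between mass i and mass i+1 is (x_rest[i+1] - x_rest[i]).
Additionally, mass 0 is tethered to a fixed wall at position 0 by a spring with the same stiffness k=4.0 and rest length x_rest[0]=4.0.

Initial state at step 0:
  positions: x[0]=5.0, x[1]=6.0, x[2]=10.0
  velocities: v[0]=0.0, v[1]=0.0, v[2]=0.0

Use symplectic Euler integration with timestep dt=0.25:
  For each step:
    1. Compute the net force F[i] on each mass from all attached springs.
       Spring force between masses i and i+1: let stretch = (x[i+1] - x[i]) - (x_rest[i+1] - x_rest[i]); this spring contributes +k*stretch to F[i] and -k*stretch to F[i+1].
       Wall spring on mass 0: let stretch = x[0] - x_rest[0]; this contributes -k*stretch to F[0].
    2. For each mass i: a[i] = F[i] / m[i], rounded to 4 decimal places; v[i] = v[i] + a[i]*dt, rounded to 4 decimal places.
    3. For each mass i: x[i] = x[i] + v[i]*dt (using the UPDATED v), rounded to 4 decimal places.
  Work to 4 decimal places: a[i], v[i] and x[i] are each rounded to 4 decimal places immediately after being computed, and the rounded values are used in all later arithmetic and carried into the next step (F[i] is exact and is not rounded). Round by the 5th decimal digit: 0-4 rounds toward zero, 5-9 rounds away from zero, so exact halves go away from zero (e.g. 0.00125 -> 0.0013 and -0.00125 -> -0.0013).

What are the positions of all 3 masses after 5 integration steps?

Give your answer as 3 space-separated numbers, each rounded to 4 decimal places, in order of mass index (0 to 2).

Answer: 3.2061 6.6397 12.3712

Derivation:
Step 0: x=[5.0000 6.0000 10.0000] v=[0.0000 0.0000 0.0000]
Step 1: x=[4.0000 6.7500 10.0000] v=[-4.0000 3.0000 0.0000]
Step 2: x=[2.6875 7.6250 10.1875] v=[-5.2500 3.5000 0.7500]
Step 3: x=[1.9375 7.9063 10.7344] v=[-3.0000 1.1250 2.1875]
Step 4: x=[2.1953 7.4024 11.5743] v=[1.0313 -2.0157 3.3594]
Step 5: x=[3.2061 6.6397 12.3712] v=[4.0431 -3.0509 3.1875]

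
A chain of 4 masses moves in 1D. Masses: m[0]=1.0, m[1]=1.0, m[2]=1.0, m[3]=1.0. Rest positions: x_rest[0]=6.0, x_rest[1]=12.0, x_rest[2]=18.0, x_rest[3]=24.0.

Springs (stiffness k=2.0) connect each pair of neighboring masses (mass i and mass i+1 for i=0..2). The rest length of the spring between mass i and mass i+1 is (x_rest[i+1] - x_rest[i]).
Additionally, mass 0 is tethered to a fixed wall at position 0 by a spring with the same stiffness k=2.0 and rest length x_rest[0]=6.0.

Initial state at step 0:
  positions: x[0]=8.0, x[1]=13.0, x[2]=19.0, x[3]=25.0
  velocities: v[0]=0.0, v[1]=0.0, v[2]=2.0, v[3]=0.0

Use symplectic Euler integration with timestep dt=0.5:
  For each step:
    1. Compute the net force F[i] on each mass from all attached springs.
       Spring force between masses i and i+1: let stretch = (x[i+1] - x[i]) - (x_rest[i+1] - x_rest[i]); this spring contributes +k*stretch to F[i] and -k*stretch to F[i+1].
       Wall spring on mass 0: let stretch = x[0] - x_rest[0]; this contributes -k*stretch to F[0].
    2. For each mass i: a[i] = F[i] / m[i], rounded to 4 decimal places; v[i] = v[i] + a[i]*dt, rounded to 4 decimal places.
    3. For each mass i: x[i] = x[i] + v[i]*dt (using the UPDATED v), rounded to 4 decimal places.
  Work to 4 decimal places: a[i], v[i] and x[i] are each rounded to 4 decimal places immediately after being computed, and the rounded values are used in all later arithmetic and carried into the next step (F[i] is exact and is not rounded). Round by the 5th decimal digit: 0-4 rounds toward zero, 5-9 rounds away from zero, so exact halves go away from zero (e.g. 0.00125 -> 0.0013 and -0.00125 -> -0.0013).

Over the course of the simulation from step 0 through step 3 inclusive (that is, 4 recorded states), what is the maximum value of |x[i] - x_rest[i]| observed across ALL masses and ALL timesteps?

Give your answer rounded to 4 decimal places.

Step 0: x=[8.0000 13.0000 19.0000 25.0000] v=[0.0000 0.0000 2.0000 0.0000]
Step 1: x=[6.5000 13.5000 20.0000 25.0000] v=[-3.0000 1.0000 2.0000 0.0000]
Step 2: x=[5.2500 13.7500 20.2500 25.5000] v=[-2.5000 0.5000 0.5000 1.0000]
Step 3: x=[5.6250 13.0000 19.8750 26.3750] v=[0.7500 -1.5000 -0.7500 1.7500]
Max displacement = 2.3750

Answer: 2.3750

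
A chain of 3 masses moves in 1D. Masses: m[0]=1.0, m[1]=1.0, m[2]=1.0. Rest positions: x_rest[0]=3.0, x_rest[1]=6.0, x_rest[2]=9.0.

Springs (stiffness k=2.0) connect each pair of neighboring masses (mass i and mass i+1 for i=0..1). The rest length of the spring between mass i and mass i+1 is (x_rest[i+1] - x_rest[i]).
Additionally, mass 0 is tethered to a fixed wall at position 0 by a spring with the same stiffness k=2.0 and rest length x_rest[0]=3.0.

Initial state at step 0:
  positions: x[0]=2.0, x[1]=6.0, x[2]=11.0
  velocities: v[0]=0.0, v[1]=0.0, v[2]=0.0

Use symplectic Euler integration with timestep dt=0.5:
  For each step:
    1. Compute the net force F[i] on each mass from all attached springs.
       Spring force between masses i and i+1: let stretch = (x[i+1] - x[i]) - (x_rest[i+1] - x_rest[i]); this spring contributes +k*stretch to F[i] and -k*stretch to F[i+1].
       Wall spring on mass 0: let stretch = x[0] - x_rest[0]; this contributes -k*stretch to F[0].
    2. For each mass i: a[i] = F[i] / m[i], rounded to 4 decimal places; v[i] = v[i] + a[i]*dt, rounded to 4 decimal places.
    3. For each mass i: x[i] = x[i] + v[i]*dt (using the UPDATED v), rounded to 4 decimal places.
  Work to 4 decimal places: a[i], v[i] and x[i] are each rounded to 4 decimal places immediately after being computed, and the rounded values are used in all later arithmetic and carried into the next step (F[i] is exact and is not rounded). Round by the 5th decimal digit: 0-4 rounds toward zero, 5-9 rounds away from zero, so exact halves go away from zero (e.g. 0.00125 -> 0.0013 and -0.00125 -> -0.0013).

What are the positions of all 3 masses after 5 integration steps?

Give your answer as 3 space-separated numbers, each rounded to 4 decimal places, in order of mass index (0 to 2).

Answer: 2.4688 5.6563 9.2500

Derivation:
Step 0: x=[2.0000 6.0000 11.0000] v=[0.0000 0.0000 0.0000]
Step 1: x=[3.0000 6.5000 10.0000] v=[2.0000 1.0000 -2.0000]
Step 2: x=[4.2500 7.0000 8.7500] v=[2.5000 1.0000 -2.5000]
Step 3: x=[4.7500 7.0000 8.1250] v=[1.0000 0.0000 -1.2500]
Step 4: x=[4.0000 6.4375 8.4375] v=[-1.5000 -1.1250 0.6250]
Step 5: x=[2.4688 5.6563 9.2500] v=[-3.0625 -1.5625 1.6250]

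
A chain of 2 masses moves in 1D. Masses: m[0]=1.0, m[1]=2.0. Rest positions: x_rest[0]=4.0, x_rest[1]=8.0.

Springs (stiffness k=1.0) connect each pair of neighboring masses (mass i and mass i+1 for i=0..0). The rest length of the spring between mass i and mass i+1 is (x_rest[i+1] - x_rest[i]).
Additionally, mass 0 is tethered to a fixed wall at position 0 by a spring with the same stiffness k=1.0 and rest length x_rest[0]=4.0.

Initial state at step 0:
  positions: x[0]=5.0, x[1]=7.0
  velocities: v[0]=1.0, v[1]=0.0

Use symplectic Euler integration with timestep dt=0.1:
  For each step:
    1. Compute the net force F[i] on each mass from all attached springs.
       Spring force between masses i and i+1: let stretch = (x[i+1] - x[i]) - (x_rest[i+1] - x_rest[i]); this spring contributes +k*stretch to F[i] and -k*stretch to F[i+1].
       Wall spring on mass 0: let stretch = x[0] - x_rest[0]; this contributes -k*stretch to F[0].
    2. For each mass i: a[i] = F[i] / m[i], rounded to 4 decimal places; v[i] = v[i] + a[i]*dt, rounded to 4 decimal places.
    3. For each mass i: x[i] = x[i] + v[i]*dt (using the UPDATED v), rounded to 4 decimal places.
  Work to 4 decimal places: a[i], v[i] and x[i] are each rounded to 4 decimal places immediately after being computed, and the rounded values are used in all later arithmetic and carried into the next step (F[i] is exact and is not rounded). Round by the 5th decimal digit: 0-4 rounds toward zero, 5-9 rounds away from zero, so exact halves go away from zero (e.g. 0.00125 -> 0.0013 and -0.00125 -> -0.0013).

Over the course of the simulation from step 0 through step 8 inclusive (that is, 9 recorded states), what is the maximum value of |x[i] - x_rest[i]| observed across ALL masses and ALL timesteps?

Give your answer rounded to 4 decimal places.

Answer: 1.1155

Derivation:
Step 0: x=[5.0000 7.0000] v=[1.0000 0.0000]
Step 1: x=[5.0700 7.0100] v=[0.7000 0.1000]
Step 2: x=[5.1087 7.0303] v=[0.3870 0.2030]
Step 3: x=[5.1155 7.0610] v=[0.0683 0.3069]
Step 4: x=[5.0906 7.1020] v=[-0.2487 0.4096]
Step 5: x=[5.0349 7.1529] v=[-0.5566 0.5090]
Step 6: x=[4.9501 7.2132] v=[-0.8483 0.6031]
Step 7: x=[4.8384 7.2822] v=[-1.1170 0.6900]
Step 8: x=[4.7028 7.3590] v=[-1.3565 0.7678]
Max displacement = 1.1155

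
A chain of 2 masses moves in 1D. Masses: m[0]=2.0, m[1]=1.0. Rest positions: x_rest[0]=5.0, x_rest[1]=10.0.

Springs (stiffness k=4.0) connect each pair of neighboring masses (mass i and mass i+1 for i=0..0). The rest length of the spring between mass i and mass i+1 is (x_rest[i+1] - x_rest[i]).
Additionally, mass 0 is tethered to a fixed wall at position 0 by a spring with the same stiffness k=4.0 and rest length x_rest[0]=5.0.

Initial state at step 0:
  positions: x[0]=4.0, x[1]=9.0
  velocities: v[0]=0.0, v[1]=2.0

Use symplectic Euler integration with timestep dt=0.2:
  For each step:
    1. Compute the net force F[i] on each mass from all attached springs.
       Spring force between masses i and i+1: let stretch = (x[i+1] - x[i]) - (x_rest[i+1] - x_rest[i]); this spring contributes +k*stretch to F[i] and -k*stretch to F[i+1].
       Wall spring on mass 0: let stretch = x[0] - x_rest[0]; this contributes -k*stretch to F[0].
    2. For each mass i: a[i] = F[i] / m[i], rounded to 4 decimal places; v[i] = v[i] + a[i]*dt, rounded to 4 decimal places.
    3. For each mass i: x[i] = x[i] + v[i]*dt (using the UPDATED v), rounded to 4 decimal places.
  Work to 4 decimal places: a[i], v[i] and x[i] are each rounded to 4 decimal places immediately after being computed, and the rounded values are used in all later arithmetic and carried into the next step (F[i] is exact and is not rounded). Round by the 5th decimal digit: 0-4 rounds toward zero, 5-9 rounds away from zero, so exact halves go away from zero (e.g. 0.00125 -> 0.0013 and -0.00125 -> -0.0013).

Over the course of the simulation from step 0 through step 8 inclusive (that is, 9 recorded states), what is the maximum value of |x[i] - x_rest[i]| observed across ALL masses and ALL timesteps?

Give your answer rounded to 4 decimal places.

Step 0: x=[4.0000 9.0000] v=[0.0000 2.0000]
Step 1: x=[4.0800 9.4000] v=[0.4000 2.0000]
Step 2: x=[4.2592 9.7488] v=[0.8960 1.7440]
Step 3: x=[4.5368 10.0193] v=[1.3882 1.3523]
Step 4: x=[4.8901 10.2126] v=[1.7665 0.9663]
Step 5: x=[5.2780 10.3543] v=[1.9395 0.7083]
Step 6: x=[5.6498 10.4838] v=[1.8588 0.6473]
Step 7: x=[5.9563 10.6398] v=[1.5325 0.7801]
Step 8: x=[6.1610 10.8465] v=[1.0234 1.0333]
Max displacement = 1.1610

Answer: 1.1610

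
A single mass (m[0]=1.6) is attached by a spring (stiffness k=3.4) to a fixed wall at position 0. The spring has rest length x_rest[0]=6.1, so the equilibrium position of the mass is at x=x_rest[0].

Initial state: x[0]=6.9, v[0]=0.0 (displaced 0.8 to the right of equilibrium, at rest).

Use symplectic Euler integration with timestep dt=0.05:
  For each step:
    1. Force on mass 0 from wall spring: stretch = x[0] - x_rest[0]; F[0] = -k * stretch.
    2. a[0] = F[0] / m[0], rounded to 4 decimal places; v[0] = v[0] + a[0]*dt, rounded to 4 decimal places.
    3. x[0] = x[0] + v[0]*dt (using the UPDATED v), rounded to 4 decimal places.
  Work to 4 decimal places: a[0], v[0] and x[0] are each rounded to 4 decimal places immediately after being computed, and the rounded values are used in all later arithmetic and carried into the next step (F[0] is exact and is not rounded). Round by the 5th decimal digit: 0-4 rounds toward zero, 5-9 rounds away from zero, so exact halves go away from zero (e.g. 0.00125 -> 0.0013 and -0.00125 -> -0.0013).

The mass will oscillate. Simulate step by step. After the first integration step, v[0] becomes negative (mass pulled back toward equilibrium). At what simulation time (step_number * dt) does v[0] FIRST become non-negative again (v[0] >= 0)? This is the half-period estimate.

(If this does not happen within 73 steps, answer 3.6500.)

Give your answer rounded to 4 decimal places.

Answer: 2.2000

Derivation:
Step 0: x=[6.9000] v=[0.0000]
Step 1: x=[6.8958] v=[-0.0850]
Step 2: x=[6.8873] v=[-0.1696]
Step 3: x=[6.8746] v=[-0.2533]
Step 4: x=[6.8578] v=[-0.3356]
Step 5: x=[6.8370] v=[-0.4161]
Step 6: x=[6.8123] v=[-0.4944]
Step 7: x=[6.7838] v=[-0.5701]
Step 8: x=[6.7517] v=[-0.6428]
Step 9: x=[6.7161] v=[-0.7120]
Step 10: x=[6.6772] v=[-0.7775]
Step 11: x=[6.6353] v=[-0.8388]
Step 12: x=[6.5905] v=[-0.8957]
Step 13: x=[6.5431] v=[-0.9478]
Step 14: x=[6.4934] v=[-0.9949]
Step 15: x=[6.4416] v=[-1.0367]
Step 16: x=[6.3880] v=[-1.0730]
Step 17: x=[6.3328] v=[-1.1036]
Step 18: x=[6.2764] v=[-1.1283]
Step 19: x=[6.2191] v=[-1.1470]
Step 20: x=[6.1611] v=[-1.1597]
Step 21: x=[6.1028] v=[-1.1662]
Step 22: x=[6.0445] v=[-1.1665]
Step 23: x=[5.9865] v=[-1.1606]
Step 24: x=[5.9291] v=[-1.1485]
Step 25: x=[5.8726] v=[-1.1303]
Step 26: x=[5.8173] v=[-1.1061]
Step 27: x=[5.7635] v=[-1.0761]
Step 28: x=[5.7115] v=[-1.0403]
Step 29: x=[5.6616] v=[-0.9990]
Step 30: x=[5.6140] v=[-0.9524]
Step 31: x=[5.5690] v=[-0.9008]
Step 32: x=[5.5268] v=[-0.8444]
Step 33: x=[5.4876] v=[-0.7835]
Step 34: x=[5.4517] v=[-0.7184]
Step 35: x=[5.4192] v=[-0.6495]
Step 36: x=[5.3903] v=[-0.5772]
Step 37: x=[5.3652] v=[-0.5018]
Step 38: x=[5.3440] v=[-0.4237]
Step 39: x=[5.3268] v=[-0.3434]
Step 40: x=[5.3137] v=[-0.2612]
Step 41: x=[5.3048] v=[-0.1777]
Step 42: x=[5.3001] v=[-0.0932]
Step 43: x=[5.2997] v=[-0.0082]
Step 44: x=[5.3035] v=[0.0768]
First v>=0 after going negative at step 44, time=2.2000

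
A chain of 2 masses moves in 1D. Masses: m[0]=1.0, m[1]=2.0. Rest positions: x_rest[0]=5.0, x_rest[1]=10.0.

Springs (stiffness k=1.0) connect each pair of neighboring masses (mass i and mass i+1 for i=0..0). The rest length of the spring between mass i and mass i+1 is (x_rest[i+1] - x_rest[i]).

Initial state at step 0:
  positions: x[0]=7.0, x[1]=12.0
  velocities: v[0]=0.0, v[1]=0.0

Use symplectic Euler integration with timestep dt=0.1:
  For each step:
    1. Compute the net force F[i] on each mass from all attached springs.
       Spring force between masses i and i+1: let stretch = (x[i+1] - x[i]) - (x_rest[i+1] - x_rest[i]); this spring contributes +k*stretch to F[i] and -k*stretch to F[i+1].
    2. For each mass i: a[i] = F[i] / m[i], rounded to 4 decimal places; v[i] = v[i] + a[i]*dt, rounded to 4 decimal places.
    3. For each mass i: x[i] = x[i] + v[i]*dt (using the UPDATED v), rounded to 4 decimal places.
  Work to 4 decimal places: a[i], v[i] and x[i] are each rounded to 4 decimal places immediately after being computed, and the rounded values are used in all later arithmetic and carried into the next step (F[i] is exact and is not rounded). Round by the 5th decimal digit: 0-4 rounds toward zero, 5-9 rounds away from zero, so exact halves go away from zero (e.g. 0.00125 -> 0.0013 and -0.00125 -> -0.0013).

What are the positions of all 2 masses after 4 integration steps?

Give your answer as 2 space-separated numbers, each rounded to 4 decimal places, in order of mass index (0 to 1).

Step 0: x=[7.0000 12.0000] v=[0.0000 0.0000]
Step 1: x=[7.0000 12.0000] v=[0.0000 0.0000]
Step 2: x=[7.0000 12.0000] v=[0.0000 0.0000]
Step 3: x=[7.0000 12.0000] v=[0.0000 0.0000]
Step 4: x=[7.0000 12.0000] v=[0.0000 0.0000]

Answer: 7.0000 12.0000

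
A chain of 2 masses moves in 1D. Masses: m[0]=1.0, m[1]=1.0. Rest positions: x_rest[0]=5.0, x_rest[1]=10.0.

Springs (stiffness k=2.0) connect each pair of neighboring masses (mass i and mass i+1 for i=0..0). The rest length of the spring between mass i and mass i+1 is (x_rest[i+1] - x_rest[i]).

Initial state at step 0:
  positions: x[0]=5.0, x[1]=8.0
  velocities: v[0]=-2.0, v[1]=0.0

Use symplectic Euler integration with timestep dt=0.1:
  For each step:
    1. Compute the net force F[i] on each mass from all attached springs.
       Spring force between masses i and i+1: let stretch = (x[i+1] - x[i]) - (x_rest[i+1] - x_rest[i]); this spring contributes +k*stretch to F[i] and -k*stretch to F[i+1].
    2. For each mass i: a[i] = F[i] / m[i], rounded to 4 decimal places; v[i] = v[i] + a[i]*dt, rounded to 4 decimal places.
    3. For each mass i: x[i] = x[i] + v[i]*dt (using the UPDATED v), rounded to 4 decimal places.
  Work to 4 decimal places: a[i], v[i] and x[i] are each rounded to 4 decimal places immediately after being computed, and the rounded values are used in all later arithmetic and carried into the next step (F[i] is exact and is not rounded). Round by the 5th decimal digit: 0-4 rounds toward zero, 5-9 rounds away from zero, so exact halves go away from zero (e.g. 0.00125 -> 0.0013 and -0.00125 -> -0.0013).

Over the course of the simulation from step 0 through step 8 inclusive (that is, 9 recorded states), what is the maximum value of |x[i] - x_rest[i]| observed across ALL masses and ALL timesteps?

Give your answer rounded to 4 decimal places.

Answer: 2.4346

Derivation:
Step 0: x=[5.0000 8.0000] v=[-2.0000 0.0000]
Step 1: x=[4.7600 8.0400] v=[-2.4000 0.4000]
Step 2: x=[4.4856 8.1144] v=[-2.7440 0.7440]
Step 3: x=[4.1838 8.2162] v=[-3.0182 1.0182]
Step 4: x=[3.8626 8.3374] v=[-3.2117 1.2117]
Step 5: x=[3.5309 8.4691] v=[-3.3167 1.3167]
Step 6: x=[3.1980 8.6020] v=[-3.3291 1.3291]
Step 7: x=[2.8732 8.7268] v=[-3.2483 1.2483]
Step 8: x=[2.5654 8.8346] v=[-3.0776 1.0776]
Max displacement = 2.4346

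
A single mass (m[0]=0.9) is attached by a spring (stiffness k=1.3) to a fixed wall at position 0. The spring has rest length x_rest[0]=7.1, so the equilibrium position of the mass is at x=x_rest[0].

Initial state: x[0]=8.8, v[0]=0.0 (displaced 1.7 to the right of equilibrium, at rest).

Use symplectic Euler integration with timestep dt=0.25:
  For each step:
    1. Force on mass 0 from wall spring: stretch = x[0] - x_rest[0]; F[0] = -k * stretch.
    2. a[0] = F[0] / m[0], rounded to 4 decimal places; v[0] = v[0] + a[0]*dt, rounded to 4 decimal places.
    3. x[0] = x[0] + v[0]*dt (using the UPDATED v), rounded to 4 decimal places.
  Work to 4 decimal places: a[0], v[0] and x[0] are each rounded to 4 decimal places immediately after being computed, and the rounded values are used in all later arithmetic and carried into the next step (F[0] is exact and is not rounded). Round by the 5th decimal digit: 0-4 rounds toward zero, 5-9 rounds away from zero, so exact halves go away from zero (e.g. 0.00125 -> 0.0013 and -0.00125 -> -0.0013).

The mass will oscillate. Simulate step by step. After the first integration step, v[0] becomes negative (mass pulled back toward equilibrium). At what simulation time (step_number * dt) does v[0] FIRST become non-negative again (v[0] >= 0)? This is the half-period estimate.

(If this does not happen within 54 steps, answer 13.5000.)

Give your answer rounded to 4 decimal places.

Step 0: x=[8.8000] v=[0.0000]
Step 1: x=[8.6465] v=[-0.6139]
Step 2: x=[8.3534] v=[-1.1724]
Step 3: x=[7.9472] v=[-1.6250]
Step 4: x=[7.4645] v=[-1.9309]
Step 5: x=[6.9489] v=[-2.0625]
Step 6: x=[6.4469] v=[-2.0079]
Step 7: x=[6.0039] v=[-1.7721]
Step 8: x=[5.6598] v=[-1.3763]
Step 9: x=[5.4458] v=[-0.8562]
Step 10: x=[5.3811] v=[-0.2589]
Step 11: x=[5.4716] v=[0.3618]
First v>=0 after going negative at step 11, time=2.7500

Answer: 2.7500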